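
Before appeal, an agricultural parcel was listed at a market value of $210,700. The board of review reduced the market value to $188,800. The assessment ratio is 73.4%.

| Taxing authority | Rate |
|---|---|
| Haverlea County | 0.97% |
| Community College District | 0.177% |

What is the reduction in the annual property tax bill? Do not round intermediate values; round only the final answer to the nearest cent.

Old assessed value = $210,700 × 0.734 = $154,653.8
New assessed value = $188,800 × 0.734 = $138,579.2
Combined rate = 0.0097 + 0.00177 = 0.01147
Old tax = $154,653.8 × 0.01147 = $1,773.879086
New tax = $138,579.2 × 0.01147 = $1,589.503424
Reduction = $1,773.879086 − $1,589.503424 = $184.375662

$184.38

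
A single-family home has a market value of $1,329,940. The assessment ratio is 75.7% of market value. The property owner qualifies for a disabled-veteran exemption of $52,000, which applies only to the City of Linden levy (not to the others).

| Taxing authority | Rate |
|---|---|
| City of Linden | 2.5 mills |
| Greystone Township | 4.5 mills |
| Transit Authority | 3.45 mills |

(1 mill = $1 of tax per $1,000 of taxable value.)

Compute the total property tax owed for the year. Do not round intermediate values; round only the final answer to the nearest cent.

$10,390.69

Assessed value = $1,329,940 × 0.757 = $1,006,764.58
City of Linden: ($1,006,764.58 − $52,000) × 0.0025 = $954,764.58 × 0.0025 = $2,386.91145
Greystone Township: $1,006,764.58 × 0.0045 = $4,530.44061
Transit Authority: $1,006,764.58 × 0.00345 = $3,473.337801
Total = $10,390.689861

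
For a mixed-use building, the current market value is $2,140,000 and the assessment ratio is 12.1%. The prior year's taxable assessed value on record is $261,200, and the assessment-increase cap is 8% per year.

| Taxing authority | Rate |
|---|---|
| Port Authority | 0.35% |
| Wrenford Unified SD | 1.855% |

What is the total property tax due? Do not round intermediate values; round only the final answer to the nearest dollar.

$5,710

Uncapped assessed value = $2,140,000 × 0.121 = $258,940
Cap limit = $261,200 × 1.08 = $282,096
Taxable assessed value = min($258,940, $282,096) = $258,940 (cap does not bind)
Port Authority: $258,940 × 0.0035 = $906.29
Wrenford Unified SD: $258,940 × 0.01855 = $4,803.337
Total = $5,709.627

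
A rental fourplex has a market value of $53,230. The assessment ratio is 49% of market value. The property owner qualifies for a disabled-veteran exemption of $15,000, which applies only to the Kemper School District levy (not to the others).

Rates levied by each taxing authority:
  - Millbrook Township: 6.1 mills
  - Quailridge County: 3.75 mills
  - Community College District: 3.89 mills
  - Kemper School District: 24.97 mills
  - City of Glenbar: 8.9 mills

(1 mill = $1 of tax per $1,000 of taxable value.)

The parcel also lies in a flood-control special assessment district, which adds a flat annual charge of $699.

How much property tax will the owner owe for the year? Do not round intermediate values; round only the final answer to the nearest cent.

Assessed value = $53,230 × 0.49 = $26,082.7
Millbrook Township: $26,082.7 × 0.0061 = $159.10447
Quailridge County: $26,082.7 × 0.00375 = $97.810125
Community College District: $26,082.7 × 0.00389 = $101.461703
Kemper School District: ($26,082.7 − $15,000) × 0.02497 = $11,082.7 × 0.02497 = $276.735019
City of Glenbar: $26,082.7 × 0.0089 = $232.13603
Levies subtotal = $867.247347
Total = $867.247347 + $699 = $1,566.247347

$1,566.25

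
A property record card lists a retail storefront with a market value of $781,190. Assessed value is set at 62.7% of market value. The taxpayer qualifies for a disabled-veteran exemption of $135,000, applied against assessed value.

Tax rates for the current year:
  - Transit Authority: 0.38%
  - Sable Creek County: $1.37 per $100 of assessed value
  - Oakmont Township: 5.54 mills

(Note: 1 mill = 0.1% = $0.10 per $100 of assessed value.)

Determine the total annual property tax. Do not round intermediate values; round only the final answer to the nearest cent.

Assessed value = $781,190 × 0.627 = $489,806.13
Taxable value = $489,806.13 − $135,000 = $354,806.13
Transit Authority: $354,806.13 × 0.0038 = $1,348.263294
Sable Creek County: $354,806.13 × 0.0137 = $4,860.843981
Oakmont Township: $354,806.13 × 0.00554 = $1,965.6259602
Total = $8,174.7332352

$8,174.73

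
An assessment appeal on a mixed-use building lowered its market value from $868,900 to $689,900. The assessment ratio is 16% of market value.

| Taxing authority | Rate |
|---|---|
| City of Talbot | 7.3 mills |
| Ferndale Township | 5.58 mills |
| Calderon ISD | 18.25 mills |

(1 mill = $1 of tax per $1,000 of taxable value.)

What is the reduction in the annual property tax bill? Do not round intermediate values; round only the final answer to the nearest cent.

Old assessed value = $868,900 × 0.16 = $139,024
New assessed value = $689,900 × 0.16 = $110,384
Combined rate = 0.0073 + 0.00558 + 0.01825 = 0.03113
Old tax = $139,024 × 0.03113 = $4,327.81712
New tax = $110,384 × 0.03113 = $3,436.25392
Reduction = $4,327.81712 − $3,436.25392 = $891.5632

$891.56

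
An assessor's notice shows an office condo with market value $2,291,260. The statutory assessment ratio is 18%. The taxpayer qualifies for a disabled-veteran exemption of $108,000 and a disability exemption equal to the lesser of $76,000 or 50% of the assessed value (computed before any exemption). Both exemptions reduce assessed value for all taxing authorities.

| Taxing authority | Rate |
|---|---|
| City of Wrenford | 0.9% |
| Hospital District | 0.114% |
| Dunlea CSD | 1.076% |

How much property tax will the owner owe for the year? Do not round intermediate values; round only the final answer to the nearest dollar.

$4,774

Assessed value = $2,291,260 × 0.18 = $412,426.8
Disability exemption = min($76,000, 50% × $412,426.8) = min($76,000, $206,213.4) = $76,000 (dollar cap binds)
Taxable value = $412,426.8 − $108,000 − $76,000 = $228,426.8
City of Wrenford: $228,426.8 × 0.009 = $2,055.8412
Hospital District: $228,426.8 × 0.00114 = $260.406552
Dunlea CSD: $228,426.8 × 0.01076 = $2,457.872368
Total = $4,774.12012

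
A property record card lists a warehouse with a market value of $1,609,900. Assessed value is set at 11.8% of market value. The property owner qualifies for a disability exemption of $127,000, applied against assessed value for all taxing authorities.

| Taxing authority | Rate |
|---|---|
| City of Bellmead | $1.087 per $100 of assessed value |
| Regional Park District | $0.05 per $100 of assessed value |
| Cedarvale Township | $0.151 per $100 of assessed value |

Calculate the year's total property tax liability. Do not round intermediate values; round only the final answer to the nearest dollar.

Assessed value = $1,609,900 × 0.118 = $189,968.2
Taxable value = $189,968.2 − $127,000 = $62,968.2
City of Bellmead: $62,968.2 × 0.01087 = $684.464334
Regional Park District: $62,968.2 × 0.0005 = $31.4841
Cedarvale Township: $62,968.2 × 0.00151 = $95.081982
Total = $684.464334 + $31.4841 + $95.081982 = $811.030416

$811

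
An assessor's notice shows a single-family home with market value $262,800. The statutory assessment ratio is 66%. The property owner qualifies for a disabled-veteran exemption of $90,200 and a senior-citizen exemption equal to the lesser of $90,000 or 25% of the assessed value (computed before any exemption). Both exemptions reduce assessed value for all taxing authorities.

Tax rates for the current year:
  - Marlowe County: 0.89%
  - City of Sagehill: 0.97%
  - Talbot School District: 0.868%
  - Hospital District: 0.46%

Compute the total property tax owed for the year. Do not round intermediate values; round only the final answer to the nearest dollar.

Assessed value = $262,800 × 0.66 = $173,448
Senior-citizen exemption = min($90,000, 25% × $173,448) = min($90,000, $43,362) = $43,362 (percentage binds)
Taxable value = $173,448 − $90,200 − $43,362 = $39,886
Marlowe County: $39,886 × 0.0089 = $354.9854
City of Sagehill: $39,886 × 0.0097 = $386.8942
Talbot School District: $39,886 × 0.00868 = $346.21048
Hospital District: $39,886 × 0.0046 = $183.4756
Total = $1,271.56568

$1,272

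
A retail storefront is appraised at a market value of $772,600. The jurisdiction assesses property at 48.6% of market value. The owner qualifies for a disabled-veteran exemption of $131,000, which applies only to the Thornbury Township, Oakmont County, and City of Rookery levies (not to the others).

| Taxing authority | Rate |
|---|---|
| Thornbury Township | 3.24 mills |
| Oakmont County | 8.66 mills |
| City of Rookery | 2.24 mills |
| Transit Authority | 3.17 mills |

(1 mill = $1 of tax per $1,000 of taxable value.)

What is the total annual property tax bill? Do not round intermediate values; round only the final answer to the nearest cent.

Assessed value = $772,600 × 0.486 = $375,483.6
Thornbury Township: ($375,483.6 − $131,000) × 0.00324 = $244,483.6 × 0.00324 = $792.126864
Oakmont County: ($375,483.6 − $131,000) × 0.00866 = $244,483.6 × 0.00866 = $2,117.227976
City of Rookery: ($375,483.6 − $131,000) × 0.00224 = $244,483.6 × 0.00224 = $547.643264
Transit Authority: $375,483.6 × 0.00317 = $1,190.283012
Total = $4,647.281116

$4,647.28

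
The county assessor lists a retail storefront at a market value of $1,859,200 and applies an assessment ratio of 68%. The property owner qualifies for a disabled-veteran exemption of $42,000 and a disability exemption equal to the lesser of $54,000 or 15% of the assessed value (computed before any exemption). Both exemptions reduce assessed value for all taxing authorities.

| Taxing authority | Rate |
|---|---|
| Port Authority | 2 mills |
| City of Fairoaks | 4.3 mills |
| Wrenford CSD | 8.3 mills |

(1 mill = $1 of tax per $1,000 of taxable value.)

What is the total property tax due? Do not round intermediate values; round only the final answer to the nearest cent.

$17,056.54

Assessed value = $1,859,200 × 0.68 = $1,264,256
Disability exemption = min($54,000, 15% × $1,264,256) = min($54,000, $189,638.4) = $54,000 (dollar cap binds)
Taxable value = $1,264,256 − $42,000 − $54,000 = $1,168,256
Port Authority: $1,168,256 × 0.002 = $2,336.512
City of Fairoaks: $1,168,256 × 0.0043 = $5,023.5008
Wrenford CSD: $1,168,256 × 0.0083 = $9,696.5248
Total = $17,056.5376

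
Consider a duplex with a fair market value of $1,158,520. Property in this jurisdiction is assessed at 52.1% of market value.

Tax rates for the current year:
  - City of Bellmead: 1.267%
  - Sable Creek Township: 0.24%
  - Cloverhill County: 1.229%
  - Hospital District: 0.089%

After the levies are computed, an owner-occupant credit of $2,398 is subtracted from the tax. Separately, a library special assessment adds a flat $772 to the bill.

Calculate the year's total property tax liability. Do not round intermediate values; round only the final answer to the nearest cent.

$15,425.39

Assessed value = $1,158,520 × 0.521 = $603,588.92
City of Bellmead: $603,588.92 × 0.01267 = $7,647.4716164
Sable Creek Township: $603,588.92 × 0.0024 = $1,448.613408
Cloverhill County: $603,588.92 × 0.01229 = $7,418.1078268
Hospital District: $603,588.92 × 0.00089 = $537.1941388
Levies subtotal = $17,051.38699
After credit = $17,051.38699 − $2,398 = $14,653.38699
Total = $14,653.38699 + $772 = $15,425.38699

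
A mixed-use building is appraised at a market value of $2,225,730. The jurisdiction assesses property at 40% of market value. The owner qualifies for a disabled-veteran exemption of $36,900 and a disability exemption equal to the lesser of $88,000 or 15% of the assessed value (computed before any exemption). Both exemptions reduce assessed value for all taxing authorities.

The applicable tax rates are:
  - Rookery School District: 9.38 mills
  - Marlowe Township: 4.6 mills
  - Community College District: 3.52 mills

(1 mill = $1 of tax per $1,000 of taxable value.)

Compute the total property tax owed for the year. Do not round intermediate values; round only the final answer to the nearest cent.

Assessed value = $2,225,730 × 0.4 = $890,292
Disability exemption = min($88,000, 15% × $890,292) = min($88,000, $133,543.8) = $88,000 (dollar cap binds)
Taxable value = $890,292 − $36,900 − $88,000 = $765,392
Rookery School District: $765,392 × 0.00938 = $7,179.37696
Marlowe Township: $765,392 × 0.0046 = $3,520.8032
Community College District: $765,392 × 0.00352 = $2,694.17984
Total = $13,394.36

$13,394.36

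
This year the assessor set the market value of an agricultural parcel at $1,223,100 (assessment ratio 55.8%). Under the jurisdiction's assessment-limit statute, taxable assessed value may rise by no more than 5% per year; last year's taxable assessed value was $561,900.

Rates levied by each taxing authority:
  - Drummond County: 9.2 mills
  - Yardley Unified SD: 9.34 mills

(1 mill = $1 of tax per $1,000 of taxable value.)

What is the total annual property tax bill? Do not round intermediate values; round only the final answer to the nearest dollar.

$10,939

Uncapped assessed value = $1,223,100 × 0.558 = $682,489.8
Cap limit = $561,900 × 1.05 = $589,995
Taxable assessed value = min($682,489.8, $589,995) = $589,995 (cap binds)
Drummond County: $589,995 × 0.0092 = $5,427.954
Yardley Unified SD: $589,995 × 0.00934 = $5,510.5533
Total = $10,938.5073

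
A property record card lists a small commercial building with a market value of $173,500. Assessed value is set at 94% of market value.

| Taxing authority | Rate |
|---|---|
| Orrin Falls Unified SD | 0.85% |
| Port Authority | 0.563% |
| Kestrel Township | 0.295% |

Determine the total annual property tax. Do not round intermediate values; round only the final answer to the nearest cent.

$2,785.58

Assessed value = $173,500 × 0.94 = $163,090
Orrin Falls Unified SD: $163,090 × 0.0085 = $1,386.265
Port Authority: $163,090 × 0.00563 = $918.1967
Kestrel Township: $163,090 × 0.00295 = $481.1155
Total = $1,386.265 + $918.1967 + $481.1155 = $2,785.5772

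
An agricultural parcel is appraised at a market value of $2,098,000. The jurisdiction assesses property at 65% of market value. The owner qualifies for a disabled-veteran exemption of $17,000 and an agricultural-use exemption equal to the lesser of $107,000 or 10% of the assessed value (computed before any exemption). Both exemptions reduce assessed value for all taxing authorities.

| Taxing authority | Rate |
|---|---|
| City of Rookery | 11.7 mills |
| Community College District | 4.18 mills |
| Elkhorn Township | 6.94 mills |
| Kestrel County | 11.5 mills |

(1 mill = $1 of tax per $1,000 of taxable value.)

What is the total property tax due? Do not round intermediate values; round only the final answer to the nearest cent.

Assessed value = $2,098,000 × 0.65 = $1,363,700
Agricultural-use exemption = min($107,000, 10% × $1,363,700) = min($107,000, $136,370) = $107,000 (dollar cap binds)
Taxable value = $1,363,700 − $17,000 − $107,000 = $1,239,700
City of Rookery: $1,239,700 × 0.0117 = $14,504.49
Community College District: $1,239,700 × 0.00418 = $5,181.946
Elkhorn Township: $1,239,700 × 0.00694 = $8,603.518
Kestrel County: $1,239,700 × 0.0115 = $14,256.55
Total = $42,546.504

$42,546.50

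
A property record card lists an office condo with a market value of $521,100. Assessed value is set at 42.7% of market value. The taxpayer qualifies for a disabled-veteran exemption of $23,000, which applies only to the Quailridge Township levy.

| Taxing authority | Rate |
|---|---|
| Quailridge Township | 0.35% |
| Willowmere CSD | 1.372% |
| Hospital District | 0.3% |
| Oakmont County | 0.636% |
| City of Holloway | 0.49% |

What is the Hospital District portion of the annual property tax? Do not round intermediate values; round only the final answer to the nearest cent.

Assessed value = $521,100 × 0.427 = $222,509.7
Hospital District taxable value = $222,509.7 (exemption does not apply)
Hospital District levy = $222,509.7 × 0.003 = $667.5291

$667.53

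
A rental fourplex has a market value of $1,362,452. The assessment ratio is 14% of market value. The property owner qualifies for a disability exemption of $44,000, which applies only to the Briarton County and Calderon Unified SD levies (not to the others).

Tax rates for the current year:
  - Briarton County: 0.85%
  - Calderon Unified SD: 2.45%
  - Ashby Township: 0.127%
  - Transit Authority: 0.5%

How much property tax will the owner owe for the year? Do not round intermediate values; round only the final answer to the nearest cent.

$6,038.49

Assessed value = $1,362,452 × 0.14 = $190,743.28
Briarton County: ($190,743.28 − $44,000) × 0.0085 = $146,743.28 × 0.0085 = $1,247.31788
Calderon Unified SD: ($190,743.28 − $44,000) × 0.0245 = $146,743.28 × 0.0245 = $3,595.21036
Ashby Township: $190,743.28 × 0.00127 = $242.2439656
Transit Authority: $190,743.28 × 0.005 = $953.7164
Total = $6,038.4886056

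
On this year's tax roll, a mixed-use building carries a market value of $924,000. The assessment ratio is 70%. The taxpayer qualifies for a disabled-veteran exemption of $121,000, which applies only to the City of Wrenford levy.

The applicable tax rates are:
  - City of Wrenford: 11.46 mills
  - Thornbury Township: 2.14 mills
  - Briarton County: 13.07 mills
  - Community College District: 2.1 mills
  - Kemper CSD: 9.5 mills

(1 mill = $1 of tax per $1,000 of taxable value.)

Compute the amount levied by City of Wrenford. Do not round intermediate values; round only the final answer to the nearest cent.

Assessed value = $924,000 × 0.7 = $646,800
City of Wrenford taxable value = $646,800 − $121,000 = $525,800
City of Wrenford levy = $525,800 × 0.01146 = $6,025.668

$6,025.67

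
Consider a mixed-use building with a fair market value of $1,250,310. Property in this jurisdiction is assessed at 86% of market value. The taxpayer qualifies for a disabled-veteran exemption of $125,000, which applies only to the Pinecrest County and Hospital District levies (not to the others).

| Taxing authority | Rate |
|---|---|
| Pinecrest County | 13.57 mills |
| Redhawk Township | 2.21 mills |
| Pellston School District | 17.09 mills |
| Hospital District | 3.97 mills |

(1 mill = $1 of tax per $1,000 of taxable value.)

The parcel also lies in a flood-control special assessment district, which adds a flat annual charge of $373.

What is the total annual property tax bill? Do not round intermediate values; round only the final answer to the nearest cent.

$37,793.32

Assessed value = $1,250,310 × 0.86 = $1,075,266.6
Pinecrest County: ($1,075,266.6 − $125,000) × 0.01357 = $950,266.6 × 0.01357 = $12,895.117762
Redhawk Township: $1,075,266.6 × 0.00221 = $2,376.339186
Pellston School District: $1,075,266.6 × 0.01709 = $18,376.306194
Hospital District: ($1,075,266.6 − $125,000) × 0.00397 = $950,266.6 × 0.00397 = $3,772.558402
Levies subtotal = $37,420.321544
Total = $37,420.321544 + $373 = $37,793.321544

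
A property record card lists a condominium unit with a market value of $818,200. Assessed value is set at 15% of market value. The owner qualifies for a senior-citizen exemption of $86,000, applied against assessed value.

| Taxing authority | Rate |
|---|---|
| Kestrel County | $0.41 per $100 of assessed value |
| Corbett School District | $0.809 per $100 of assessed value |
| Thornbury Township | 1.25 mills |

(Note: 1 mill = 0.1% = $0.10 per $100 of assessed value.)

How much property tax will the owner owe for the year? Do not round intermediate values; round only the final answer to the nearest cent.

Assessed value = $818,200 × 0.15 = $122,730
Taxable value = $122,730 − $86,000 = $36,730
Kestrel County: $36,730 × 0.0041 = $150.593
Corbett School District: $36,730 × 0.00809 = $297.1457
Thornbury Township: $36,730 × 0.00125 = $45.9125
Total = $493.6512

$493.65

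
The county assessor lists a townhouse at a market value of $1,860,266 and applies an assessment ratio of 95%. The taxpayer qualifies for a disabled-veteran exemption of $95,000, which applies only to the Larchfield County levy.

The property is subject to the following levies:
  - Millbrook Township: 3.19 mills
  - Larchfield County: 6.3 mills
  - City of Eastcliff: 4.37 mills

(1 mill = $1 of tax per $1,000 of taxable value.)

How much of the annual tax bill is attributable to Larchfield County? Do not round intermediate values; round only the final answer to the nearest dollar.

$10,535

Assessed value = $1,860,266 × 0.95 = $1,767,252.7
Larchfield County taxable value = $1,767,252.7 − $95,000 = $1,672,252.7
Larchfield County levy = $1,672,252.7 × 0.0063 = $10,535.19201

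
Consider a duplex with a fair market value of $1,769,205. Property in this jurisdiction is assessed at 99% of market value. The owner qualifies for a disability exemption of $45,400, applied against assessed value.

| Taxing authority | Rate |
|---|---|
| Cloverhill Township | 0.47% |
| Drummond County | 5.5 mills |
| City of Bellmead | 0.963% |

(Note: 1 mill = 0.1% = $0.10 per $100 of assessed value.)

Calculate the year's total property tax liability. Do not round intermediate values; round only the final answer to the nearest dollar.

$33,832

Assessed value = $1,769,205 × 0.99 = $1,751,512.95
Taxable value = $1,751,512.95 − $45,400 = $1,706,112.95
Cloverhill Township: $1,706,112.95 × 0.0047 = $8,018.730865
Drummond County: $1,706,112.95 × 0.0055 = $9,383.621225
City of Bellmead: $1,706,112.95 × 0.00963 = $16,429.8677085
Total = $33,832.2197985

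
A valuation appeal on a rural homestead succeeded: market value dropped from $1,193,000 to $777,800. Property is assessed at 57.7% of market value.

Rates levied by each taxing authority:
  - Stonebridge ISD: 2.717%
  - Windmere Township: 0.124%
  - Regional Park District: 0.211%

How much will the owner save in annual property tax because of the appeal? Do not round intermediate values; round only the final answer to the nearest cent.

$7,311.69

Old assessed value = $1,193,000 × 0.577 = $688,361
New assessed value = $777,800 × 0.577 = $448,790.6
Combined rate = 0.02717 + 0.00124 + 0.00211 = 0.03052
Old tax = $688,361 × 0.03052 = $21,008.77772
New tax = $448,790.6 × 0.03052 = $13,697.089112
Reduction = $21,008.77772 − $13,697.089112 = $7,311.688608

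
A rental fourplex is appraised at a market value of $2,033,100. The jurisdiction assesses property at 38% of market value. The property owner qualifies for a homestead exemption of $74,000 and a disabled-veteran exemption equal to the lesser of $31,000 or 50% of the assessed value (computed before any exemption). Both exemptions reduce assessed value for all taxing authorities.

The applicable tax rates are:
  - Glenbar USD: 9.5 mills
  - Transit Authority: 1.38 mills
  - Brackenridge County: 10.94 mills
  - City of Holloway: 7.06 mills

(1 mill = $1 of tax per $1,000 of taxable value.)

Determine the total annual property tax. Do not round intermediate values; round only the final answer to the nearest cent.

Assessed value = $2,033,100 × 0.38 = $772,578
Disabled-veteran exemption = min($31,000, 50% × $772,578) = min($31,000, $386,289) = $31,000 (dollar cap binds)
Taxable value = $772,578 − $74,000 − $31,000 = $667,578
Glenbar USD: $667,578 × 0.0095 = $6,341.991
Transit Authority: $667,578 × 0.00138 = $921.25764
Brackenridge County: $667,578 × 0.01094 = $7,303.30332
City of Holloway: $667,578 × 0.00706 = $4,713.10068
Total = $19,279.65264

$19,279.65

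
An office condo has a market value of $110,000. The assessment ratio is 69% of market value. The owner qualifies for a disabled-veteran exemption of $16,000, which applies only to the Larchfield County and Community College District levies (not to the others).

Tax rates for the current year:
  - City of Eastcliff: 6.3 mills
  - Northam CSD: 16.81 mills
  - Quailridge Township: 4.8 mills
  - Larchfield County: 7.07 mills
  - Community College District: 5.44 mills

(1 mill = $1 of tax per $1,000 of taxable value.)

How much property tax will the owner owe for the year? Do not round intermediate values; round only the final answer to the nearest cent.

$2,867.72

Assessed value = $110,000 × 0.69 = $75,900
City of Eastcliff: $75,900 × 0.0063 = $478.17
Northam CSD: $75,900 × 0.01681 = $1,275.879
Quailridge Township: $75,900 × 0.0048 = $364.32
Larchfield County: ($75,900 − $16,000) × 0.00707 = $59,900 × 0.00707 = $423.493
Community College District: ($75,900 − $16,000) × 0.00544 = $59,900 × 0.00544 = $325.856
Total = $2,867.718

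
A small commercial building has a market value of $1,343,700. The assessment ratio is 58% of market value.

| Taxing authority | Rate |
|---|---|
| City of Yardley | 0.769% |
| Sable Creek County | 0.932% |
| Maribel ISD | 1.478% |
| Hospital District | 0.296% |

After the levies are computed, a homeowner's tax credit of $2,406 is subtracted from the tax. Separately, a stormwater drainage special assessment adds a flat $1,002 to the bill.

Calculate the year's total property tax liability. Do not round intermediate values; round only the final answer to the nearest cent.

Assessed value = $1,343,700 × 0.58 = $779,346
City of Yardley: $779,346 × 0.00769 = $5,993.17074
Sable Creek County: $779,346 × 0.00932 = $7,263.50472
Maribel ISD: $779,346 × 0.01478 = $11,518.73388
Hospital District: $779,346 × 0.00296 = $2,306.86416
Levies subtotal = $27,082.2735
After credit = $27,082.2735 − $2,406 = $24,676.2735
Total = $24,676.2735 + $1,002 = $25,678.2735

$25,678.27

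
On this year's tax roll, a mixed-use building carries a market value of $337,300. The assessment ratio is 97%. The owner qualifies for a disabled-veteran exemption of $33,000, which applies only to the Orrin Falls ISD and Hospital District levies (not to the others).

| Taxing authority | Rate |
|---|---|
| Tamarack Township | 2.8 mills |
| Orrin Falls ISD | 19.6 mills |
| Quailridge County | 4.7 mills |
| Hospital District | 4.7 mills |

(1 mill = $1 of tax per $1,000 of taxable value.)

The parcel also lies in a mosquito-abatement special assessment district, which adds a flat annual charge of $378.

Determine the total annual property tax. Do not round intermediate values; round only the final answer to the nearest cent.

$9,980.46

Assessed value = $337,300 × 0.97 = $327,181
Tamarack Township: $327,181 × 0.0028 = $916.1068
Orrin Falls ISD: ($327,181 − $33,000) × 0.0196 = $294,181 × 0.0196 = $5,765.9476
Quailridge County: $327,181 × 0.0047 = $1,537.7507
Hospital District: ($327,181 − $33,000) × 0.0047 = $294,181 × 0.0047 = $1,382.6507
Levies subtotal = $9,602.4558
Total = $9,602.4558 + $378 = $9,980.4558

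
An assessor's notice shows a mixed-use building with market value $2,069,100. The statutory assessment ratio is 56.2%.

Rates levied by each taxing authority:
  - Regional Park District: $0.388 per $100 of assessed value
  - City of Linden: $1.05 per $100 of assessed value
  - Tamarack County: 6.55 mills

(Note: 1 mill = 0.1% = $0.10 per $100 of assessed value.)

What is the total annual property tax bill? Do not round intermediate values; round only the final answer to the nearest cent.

Assessed value = $2,069,100 × 0.562 = $1,162,834.2
Regional Park District: $1,162,834.2 × 0.00388 = $4,511.796696
City of Linden: $1,162,834.2 × 0.0105 = $12,209.7591
Tamarack County: $1,162,834.2 × 0.00655 = $7,616.56401
Total = $24,338.119806

$24,338.12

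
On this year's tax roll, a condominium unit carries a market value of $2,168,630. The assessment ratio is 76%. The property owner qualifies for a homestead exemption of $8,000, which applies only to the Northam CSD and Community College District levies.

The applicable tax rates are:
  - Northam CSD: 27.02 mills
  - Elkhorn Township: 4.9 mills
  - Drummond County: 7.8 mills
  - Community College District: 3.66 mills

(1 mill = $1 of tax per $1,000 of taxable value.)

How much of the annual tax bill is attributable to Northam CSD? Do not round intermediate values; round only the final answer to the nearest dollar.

$44,317

Assessed value = $2,168,630 × 0.76 = $1,648,158.8
Northam CSD taxable value = $1,648,158.8 − $8,000 = $1,640,158.8
Northam CSD levy = $1,640,158.8 × 0.02702 = $44,317.090776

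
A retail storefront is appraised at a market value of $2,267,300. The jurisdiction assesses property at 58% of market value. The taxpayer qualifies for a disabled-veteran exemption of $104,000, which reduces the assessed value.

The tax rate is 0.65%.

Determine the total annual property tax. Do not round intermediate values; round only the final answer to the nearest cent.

$7,871.72

Assessed value = $2,267,300 × 0.58 = $1,315,034
Taxable value = $1,315,034 − $104,000 = $1,211,034
Tax = $1,211,034 × 0.0065 = $7,871.721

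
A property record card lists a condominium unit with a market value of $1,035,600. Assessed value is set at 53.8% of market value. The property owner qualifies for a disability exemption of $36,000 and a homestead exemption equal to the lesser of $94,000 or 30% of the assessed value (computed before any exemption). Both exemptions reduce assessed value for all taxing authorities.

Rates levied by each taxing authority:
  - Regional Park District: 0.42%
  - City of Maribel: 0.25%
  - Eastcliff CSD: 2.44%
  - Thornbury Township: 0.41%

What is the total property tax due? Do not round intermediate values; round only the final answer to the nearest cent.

Assessed value = $1,035,600 × 0.538 = $557,152.8
Homestead exemption = min($94,000, 30% × $557,152.8) = min($94,000, $167,145.84) = $94,000 (dollar cap binds)
Taxable value = $557,152.8 − $36,000 − $94,000 = $427,152.8
Regional Park District: $427,152.8 × 0.0042 = $1,794.04176
City of Maribel: $427,152.8 × 0.0025 = $1,067.882
Eastcliff CSD: $427,152.8 × 0.0244 = $10,422.52832
Thornbury Township: $427,152.8 × 0.0041 = $1,751.32648
Total = $15,035.77856

$15,035.78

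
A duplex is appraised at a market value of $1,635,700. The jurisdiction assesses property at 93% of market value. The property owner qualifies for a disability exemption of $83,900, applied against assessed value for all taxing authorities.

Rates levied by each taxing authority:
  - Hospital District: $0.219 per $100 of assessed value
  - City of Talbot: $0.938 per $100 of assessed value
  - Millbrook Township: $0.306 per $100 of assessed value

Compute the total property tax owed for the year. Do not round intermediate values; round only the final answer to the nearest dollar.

$21,028

Assessed value = $1,635,700 × 0.93 = $1,521,201
Taxable value = $1,521,201 − $83,900 = $1,437,301
Hospital District: $1,437,301 × 0.00219 = $3,147.68919
City of Talbot: $1,437,301 × 0.00938 = $13,481.88338
Millbrook Township: $1,437,301 × 0.00306 = $4,398.14106
Total = $3,147.68919 + $13,481.88338 + $4,398.14106 = $21,027.71363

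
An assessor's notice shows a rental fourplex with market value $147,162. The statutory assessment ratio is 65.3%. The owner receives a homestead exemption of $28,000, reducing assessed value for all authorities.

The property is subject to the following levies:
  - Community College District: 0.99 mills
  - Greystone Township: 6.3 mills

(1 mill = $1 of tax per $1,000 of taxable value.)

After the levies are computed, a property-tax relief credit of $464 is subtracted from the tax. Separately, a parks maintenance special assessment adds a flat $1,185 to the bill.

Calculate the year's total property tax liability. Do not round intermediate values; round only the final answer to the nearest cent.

Assessed value = $147,162 × 0.653 = $96,096.786
Taxable value = $96,096.786 − $28,000 = $68,096.786
Community College District: $68,096.786 × 0.00099 = $67.41581814
Greystone Township: $68,096.786 × 0.0063 = $429.0097518
Levies subtotal = $496.42556994
After credit = $496.42556994 − $464 = $32.42556994
Total = $32.42556994 + $1,185 = $1,217.42556994

$1,217.43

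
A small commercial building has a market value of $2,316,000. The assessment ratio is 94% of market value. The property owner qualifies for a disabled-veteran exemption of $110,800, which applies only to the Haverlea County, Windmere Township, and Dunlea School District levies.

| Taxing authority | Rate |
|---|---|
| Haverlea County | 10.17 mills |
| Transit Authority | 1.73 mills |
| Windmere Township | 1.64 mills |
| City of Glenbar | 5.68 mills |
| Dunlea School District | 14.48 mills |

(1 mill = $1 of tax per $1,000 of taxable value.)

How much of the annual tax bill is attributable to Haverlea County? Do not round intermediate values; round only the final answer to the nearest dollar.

Assessed value = $2,316,000 × 0.94 = $2,177,040
Haverlea County taxable value = $2,177,040 − $110,800 = $2,066,240
Haverlea County levy = $2,066,240 × 0.01017 = $21,013.6608

$21,014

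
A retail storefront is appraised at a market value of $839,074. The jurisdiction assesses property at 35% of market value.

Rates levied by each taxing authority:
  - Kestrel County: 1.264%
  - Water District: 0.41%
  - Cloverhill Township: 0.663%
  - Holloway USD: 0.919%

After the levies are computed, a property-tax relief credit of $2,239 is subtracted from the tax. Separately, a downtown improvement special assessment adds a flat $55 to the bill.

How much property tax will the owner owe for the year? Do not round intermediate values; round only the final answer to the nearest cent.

Assessed value = $839,074 × 0.35 = $293,675.9
Kestrel County: $293,675.9 × 0.01264 = $3,712.063376
Water District: $293,675.9 × 0.0041 = $1,204.07119
Cloverhill Township: $293,675.9 × 0.00663 = $1,947.071217
Holloway USD: $293,675.9 × 0.00919 = $2,698.881521
Levies subtotal = $9,562.087304
After credit = $9,562.087304 − $2,239 = $7,323.087304
Total = $7,323.087304 + $55 = $7,378.087304

$7,378.09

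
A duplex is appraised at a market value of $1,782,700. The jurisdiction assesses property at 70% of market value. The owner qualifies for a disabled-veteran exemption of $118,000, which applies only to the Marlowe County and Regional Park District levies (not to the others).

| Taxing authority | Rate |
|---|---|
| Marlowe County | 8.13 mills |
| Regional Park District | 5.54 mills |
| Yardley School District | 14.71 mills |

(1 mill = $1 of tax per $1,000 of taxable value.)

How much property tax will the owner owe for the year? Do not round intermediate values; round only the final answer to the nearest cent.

Assessed value = $1,782,700 × 0.7 = $1,247,890
Marlowe County: ($1,247,890 − $118,000) × 0.00813 = $1,129,890 × 0.00813 = $9,186.0057
Regional Park District: ($1,247,890 − $118,000) × 0.00554 = $1,129,890 × 0.00554 = $6,259.5906
Yardley School District: $1,247,890 × 0.01471 = $18,356.4619
Total = $33,802.0582

$33,802.06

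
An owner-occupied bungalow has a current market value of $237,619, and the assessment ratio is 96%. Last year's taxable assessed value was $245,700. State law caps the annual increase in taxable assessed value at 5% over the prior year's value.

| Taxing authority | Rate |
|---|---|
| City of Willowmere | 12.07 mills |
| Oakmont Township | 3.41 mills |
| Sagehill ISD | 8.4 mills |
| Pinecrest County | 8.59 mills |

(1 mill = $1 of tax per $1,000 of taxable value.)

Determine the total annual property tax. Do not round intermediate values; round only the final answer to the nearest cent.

$7,406.87

Uncapped assessed value = $237,619 × 0.96 = $228,114.24
Cap limit = $245,700 × 1.05 = $257,985
Taxable assessed value = min($228,114.24, $257,985) = $228,114.24 (cap does not bind)
City of Willowmere: $228,114.24 × 0.01207 = $2,753.3388768
Oakmont Township: $228,114.24 × 0.00341 = $777.8695584
Sagehill ISD: $228,114.24 × 0.0084 = $1,916.159616
Pinecrest County: $228,114.24 × 0.00859 = $1,959.5013216
Total = $7,406.8693728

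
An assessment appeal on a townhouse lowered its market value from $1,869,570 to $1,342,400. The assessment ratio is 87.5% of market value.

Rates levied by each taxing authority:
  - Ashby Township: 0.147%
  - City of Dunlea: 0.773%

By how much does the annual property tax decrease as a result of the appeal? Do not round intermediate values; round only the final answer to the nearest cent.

Old assessed value = $1,869,570 × 0.875 = $1,635,873.75
New assessed value = $1,342,400 × 0.875 = $1,174,600
Combined rate = 0.00147 + 0.00773 = 0.0092
Old tax = $1,635,873.75 × 0.0092 = $15,050.0385
New tax = $1,174,600 × 0.0092 = $10,806.32
Reduction = $15,050.0385 − $10,806.32 = $4,243.7185

$4,243.72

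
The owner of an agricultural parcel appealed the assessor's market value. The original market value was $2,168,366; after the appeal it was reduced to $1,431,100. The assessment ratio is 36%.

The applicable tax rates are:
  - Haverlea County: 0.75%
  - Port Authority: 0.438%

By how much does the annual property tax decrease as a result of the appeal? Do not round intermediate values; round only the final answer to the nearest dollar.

$3,153

Old assessed value = $2,168,366 × 0.36 = $780,611.76
New assessed value = $1,431,100 × 0.36 = $515,196
Combined rate = 0.0075 + 0.00438 = 0.01188
Old tax = $780,611.76 × 0.01188 = $9,273.6677088
New tax = $515,196 × 0.01188 = $6,120.52848
Reduction = $9,273.6677088 − $6,120.52848 = $3,153.1392288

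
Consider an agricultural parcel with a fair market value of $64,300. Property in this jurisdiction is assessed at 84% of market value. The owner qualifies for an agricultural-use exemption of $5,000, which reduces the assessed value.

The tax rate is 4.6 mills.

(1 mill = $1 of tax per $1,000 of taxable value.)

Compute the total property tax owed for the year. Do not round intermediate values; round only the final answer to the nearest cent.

Assessed value = $64,300 × 0.84 = $54,012
Taxable value = $54,012 − $5,000 = $49,012
Tax = $49,012 × 0.0046 = $225.4552

$225.46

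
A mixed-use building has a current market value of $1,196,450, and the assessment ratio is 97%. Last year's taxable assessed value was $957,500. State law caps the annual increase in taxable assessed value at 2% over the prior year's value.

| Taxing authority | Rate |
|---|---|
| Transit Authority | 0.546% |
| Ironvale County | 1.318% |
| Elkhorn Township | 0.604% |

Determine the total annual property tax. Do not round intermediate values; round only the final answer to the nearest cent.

$24,103.72

Uncapped assessed value = $1,196,450 × 0.97 = $1,160,556.5
Cap limit = $957,500 × 1.02 = $976,650
Taxable assessed value = min($1,160,556.5, $976,650) = $976,650 (cap binds)
Transit Authority: $976,650 × 0.00546 = $5,332.509
Ironvale County: $976,650 × 0.01318 = $12,872.247
Elkhorn Township: $976,650 × 0.00604 = $5,898.966
Total = $24,103.722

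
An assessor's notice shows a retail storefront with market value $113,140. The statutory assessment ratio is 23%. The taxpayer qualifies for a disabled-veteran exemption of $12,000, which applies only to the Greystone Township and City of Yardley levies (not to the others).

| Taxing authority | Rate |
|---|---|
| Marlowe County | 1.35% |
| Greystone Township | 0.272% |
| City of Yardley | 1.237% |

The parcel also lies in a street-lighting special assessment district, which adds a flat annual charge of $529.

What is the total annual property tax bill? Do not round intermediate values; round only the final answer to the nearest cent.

$1,091.89

Assessed value = $113,140 × 0.23 = $26,022.2
Marlowe County: $26,022.2 × 0.0135 = $351.2997
Greystone Township: ($26,022.2 − $12,000) × 0.00272 = $14,022.2 × 0.00272 = $38.140384
City of Yardley: ($26,022.2 − $12,000) × 0.01237 = $14,022.2 × 0.01237 = $173.454614
Levies subtotal = $562.894698
Total = $562.894698 + $529 = $1,091.894698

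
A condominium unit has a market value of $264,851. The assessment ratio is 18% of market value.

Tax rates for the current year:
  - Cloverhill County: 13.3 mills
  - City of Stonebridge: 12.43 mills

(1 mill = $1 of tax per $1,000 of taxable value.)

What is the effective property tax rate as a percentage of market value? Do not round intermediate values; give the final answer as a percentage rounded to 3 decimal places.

Assessed value = $264,851 × 0.18 = $47,673.18
Cloverhill County: $47,673.18 × 0.0133 = $634.053294
City of Stonebridge: $47,673.18 × 0.01243 = $592.5776274
Total tax = $1,226.6309214
Effective rate = $1,226.6309214 ÷ $264,851 = 0.463% of market value

0.463%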